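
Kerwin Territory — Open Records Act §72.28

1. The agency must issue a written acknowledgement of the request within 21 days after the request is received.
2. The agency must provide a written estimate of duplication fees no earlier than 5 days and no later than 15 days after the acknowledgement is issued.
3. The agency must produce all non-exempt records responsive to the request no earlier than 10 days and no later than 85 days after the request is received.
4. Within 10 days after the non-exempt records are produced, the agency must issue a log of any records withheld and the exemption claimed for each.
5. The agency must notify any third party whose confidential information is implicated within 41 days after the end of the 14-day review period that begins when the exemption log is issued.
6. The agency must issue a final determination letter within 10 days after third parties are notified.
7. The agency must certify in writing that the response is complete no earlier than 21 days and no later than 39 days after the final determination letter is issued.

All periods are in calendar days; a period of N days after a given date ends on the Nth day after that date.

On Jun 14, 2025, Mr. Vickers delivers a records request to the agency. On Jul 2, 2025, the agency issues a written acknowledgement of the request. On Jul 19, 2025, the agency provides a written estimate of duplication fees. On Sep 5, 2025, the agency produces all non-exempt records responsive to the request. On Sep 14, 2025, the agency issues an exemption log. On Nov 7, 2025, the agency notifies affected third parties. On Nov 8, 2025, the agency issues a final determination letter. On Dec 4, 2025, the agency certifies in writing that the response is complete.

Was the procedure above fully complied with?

No

(1) due by Jun 14, 2025 + 21 days = Jul 5, 2025; completed Jul 2, 2025, before the deadline.
(2) the permitted window runs from Jul 2, 2025 + 5 = Jul 7, 2025 to Jul 2, 2025 + 15 = Jul 17, 2025; done Jul 19, 2025 — 2 days after the window closed.
The procedure was therefore not followed at step 2.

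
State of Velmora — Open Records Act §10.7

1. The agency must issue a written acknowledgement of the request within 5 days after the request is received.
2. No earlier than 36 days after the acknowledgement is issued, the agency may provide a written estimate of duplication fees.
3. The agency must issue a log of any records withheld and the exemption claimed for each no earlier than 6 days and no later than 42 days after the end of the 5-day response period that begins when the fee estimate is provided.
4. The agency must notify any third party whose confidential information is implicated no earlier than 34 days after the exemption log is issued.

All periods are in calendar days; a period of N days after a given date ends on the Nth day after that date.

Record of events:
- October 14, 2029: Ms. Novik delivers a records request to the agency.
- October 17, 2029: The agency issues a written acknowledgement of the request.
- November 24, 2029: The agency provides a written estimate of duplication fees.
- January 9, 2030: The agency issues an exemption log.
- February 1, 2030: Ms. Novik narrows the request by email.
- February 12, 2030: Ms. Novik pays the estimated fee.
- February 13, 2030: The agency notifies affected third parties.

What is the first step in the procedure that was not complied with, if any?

None — every step was satisfied

Step 1: 5 days after October 14, 2029 (when the request is received) is October 19, 2029; completed October 17, 2029, before the deadline.
Step 2: the earliest permitted date is 36 days after October 17, 2029 (when the acknowledgement is issued), i.e. November 22, 2029; done November 24, 2029, after the minimum wait.
Step 3: the window is 6–42 days after November 29, 2029 (end of the 5-day response period, which began when the fee estimate is provided on November 24, 2029), so December 5, 2029 through January 10, 2030; January 9, 2030 falls inside that range.
Step 4: the earliest permitted date is 34 days after January 9, 2030 (when the exemption log is issued), i.e. February 12, 2030; done February 13, 2030 — permitted.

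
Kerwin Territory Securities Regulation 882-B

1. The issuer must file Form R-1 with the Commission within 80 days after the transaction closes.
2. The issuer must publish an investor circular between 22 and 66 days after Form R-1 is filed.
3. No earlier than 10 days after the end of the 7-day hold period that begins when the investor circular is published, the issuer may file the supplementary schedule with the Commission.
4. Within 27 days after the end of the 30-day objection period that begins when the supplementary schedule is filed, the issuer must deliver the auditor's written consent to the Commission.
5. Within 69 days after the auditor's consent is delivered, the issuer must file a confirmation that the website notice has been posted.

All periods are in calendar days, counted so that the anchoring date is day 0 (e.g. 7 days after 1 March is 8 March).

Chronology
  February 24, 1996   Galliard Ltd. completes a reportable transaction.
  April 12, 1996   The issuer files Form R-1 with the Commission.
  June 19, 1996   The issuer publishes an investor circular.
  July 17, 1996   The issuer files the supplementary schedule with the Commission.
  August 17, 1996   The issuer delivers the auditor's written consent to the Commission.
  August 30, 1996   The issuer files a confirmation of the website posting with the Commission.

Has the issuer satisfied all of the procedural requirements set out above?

No

Step 1: 80 days after February 24, 1996 (when the transaction closes) is May 14, 1996; done April 12, 1996 — timely.
Step 2: the window is 22–66 days after April 12, 1996 (when Form R-1 is filed), so May 4, 1996 through June 17, 1996; done June 19, 1996 — 2 days after the window closed.
That is the first point of non-compliance.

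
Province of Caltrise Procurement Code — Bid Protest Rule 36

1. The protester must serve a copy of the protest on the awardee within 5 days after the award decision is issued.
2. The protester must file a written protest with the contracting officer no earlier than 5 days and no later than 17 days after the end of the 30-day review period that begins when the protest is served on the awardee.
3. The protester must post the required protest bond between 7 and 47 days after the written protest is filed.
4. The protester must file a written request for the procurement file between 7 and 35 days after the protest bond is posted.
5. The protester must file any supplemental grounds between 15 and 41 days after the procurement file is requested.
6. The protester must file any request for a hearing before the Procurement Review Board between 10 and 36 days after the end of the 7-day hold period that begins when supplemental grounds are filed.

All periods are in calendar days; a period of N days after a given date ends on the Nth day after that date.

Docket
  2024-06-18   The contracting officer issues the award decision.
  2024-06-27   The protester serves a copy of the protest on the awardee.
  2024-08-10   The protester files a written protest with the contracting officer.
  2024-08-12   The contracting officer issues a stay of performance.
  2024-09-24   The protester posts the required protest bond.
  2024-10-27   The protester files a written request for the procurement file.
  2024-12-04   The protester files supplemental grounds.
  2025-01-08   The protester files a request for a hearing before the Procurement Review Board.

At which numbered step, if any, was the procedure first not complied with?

Step 1: 5 days after 2024-06-18 (when the award decision is issued) is 2024-06-23; 2024-06-27 misses that deadline by 4 days.

Step 1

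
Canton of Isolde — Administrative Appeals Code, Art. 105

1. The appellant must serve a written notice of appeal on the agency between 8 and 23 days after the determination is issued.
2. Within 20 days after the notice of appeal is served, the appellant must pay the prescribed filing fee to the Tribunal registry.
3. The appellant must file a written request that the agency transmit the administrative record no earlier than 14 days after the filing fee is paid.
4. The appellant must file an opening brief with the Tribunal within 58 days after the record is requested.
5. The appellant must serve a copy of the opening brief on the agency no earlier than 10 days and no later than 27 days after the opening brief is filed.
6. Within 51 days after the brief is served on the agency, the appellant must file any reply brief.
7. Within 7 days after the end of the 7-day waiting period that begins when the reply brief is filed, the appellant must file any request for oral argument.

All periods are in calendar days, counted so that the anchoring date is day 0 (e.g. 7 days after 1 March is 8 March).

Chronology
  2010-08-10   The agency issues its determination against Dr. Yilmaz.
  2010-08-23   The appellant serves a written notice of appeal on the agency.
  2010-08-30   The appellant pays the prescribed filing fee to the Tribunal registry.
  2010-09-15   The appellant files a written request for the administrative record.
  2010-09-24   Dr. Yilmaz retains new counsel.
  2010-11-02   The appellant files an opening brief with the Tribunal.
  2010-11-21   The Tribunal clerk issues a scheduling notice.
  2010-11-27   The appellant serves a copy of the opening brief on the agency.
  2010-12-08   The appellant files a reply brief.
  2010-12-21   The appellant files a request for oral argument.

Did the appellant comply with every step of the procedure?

Step 1: the window is 8–23 days after 2010-08-10 (when the determination is issued), so 2010-08-18 through 2010-09-02; 2010-08-23 falls inside that range.
Step 2: 20 days after 2010-08-23 (when the notice of appeal is served) is 2010-09-12; done 2010-08-30 — timely.
Step 3: the earliest permitted date is 14 days after 2010-08-30 (when the filing fee is paid), i.e. 2010-09-13; done 2010-09-15, after the minimum wait.
Step 4: 58 days after 2010-09-15 (when the record is requested) is 2010-11-12; completed 2010-11-02, before the deadline.
Step 5: the window is 10–27 days after 2010-11-02 (when the opening brief is filed), so 2010-11-12 through 2010-11-29; done 2010-11-27, which is between those dates.
Step 6: 51 days after 2010-11-27 (when the brief is served on the agency) is 2011-01-17; 2010-12-08 is within that limit.
Step 7: 7 days after 2010-12-15 (end of the 7-day waiting period, which began when the reply brief is filed on 2010-12-08) is 2010-12-22; done 2010-12-21 — timely.

Yes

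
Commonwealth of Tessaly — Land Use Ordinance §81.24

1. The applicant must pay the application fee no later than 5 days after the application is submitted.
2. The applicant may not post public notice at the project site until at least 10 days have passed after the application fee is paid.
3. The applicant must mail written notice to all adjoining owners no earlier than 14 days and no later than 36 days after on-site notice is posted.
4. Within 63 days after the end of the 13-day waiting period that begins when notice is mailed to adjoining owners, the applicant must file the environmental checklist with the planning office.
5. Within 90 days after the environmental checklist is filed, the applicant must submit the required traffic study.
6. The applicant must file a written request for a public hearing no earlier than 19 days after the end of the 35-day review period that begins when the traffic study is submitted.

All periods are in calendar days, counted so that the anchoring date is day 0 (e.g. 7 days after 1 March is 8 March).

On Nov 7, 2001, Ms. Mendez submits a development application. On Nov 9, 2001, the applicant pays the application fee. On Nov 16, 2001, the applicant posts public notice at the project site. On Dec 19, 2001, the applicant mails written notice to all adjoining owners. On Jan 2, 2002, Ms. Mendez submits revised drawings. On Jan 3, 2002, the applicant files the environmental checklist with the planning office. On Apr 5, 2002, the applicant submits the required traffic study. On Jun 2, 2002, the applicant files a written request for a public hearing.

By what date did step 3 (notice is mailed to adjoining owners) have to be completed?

Dec 22, 2001

Step 3 runs from Nov 16, 2001, when on-site notice is posted. The window is 14–36 days after Nov 16, 2001; it closes on Dec 22, 2001.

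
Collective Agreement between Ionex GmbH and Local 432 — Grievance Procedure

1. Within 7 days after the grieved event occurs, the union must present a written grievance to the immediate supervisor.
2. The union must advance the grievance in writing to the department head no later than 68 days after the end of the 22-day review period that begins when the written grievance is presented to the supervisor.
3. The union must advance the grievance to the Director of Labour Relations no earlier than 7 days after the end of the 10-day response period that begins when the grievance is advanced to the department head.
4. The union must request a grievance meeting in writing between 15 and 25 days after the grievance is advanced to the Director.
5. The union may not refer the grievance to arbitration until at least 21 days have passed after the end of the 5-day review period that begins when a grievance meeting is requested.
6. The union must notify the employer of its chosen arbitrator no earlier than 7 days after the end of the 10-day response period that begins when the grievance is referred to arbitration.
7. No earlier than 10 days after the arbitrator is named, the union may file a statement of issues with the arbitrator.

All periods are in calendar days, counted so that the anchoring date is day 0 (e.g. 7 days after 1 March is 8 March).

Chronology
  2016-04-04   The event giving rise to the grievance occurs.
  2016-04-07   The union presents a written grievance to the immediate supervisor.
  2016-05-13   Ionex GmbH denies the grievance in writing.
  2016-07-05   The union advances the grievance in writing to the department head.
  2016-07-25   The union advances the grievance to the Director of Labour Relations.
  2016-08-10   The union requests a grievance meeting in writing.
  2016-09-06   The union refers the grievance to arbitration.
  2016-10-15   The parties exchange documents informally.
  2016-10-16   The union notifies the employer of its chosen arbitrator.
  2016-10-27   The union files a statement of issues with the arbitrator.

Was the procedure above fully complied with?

(1) due by 2016-04-04 + 7 days = 2016-04-11; completed 2016-04-07, before the deadline.
(2) due by 2016-04-29 + 68 days = 2016-07-06; 2016-07-05 is within that limit.
(3) permitted from 2016-07-15 + 7 days = 2016-07-22 onward; done 2016-07-25 — permitted.
(4) the permitted window runs from 2016-07-25 + 15 = 2016-08-09 to 2016-07-25 + 25 = 2016-08-19; 2016-08-10 falls inside that range.
(5) permitted from 2016-08-15 + 21 days = 2016-09-05 onward; 2016-09-06 is on or after that date.
(6) permitted from 2016-09-16 + 7 days = 2016-09-23 onward; done 2016-10-16 — permitted.
(7) permitted from 2016-10-16 + 10 days = 2016-10-26 onward; done 2016-10-27 — permitted.

Yes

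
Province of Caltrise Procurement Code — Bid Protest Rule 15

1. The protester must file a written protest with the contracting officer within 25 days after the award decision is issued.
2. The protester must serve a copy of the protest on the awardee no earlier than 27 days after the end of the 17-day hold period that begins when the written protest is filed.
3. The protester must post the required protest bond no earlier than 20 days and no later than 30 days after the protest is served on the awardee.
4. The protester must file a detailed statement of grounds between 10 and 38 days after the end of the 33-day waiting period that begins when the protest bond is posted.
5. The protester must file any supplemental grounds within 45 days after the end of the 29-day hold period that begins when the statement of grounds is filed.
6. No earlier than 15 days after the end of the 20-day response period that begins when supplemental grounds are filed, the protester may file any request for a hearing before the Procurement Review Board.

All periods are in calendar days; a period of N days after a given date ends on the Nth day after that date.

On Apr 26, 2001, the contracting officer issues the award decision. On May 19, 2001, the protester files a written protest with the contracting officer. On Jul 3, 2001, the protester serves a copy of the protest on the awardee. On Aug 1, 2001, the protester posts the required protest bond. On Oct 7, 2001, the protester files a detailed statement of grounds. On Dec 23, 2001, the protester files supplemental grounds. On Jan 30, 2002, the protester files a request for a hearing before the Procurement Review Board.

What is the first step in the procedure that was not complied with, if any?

Step 1: 25 days after Apr 26, 2001 (when the award decision is issued) is May 21, 2001; May 19, 2001 is within that limit.
Step 2: the earliest permitted date is 27 days after Jun 5, 2001 (end of the 17-day hold period, which began when the written protest is filed on May 19, 2001), i.e. Jul 2, 2001; Jul 3, 2001 is on or after that date.
Step 3: the window is 20–30 days after Jul 3, 2001 (when the protest is served on the awardee), so Jul 23, 2001 through Aug 2, 2001; done Aug 1, 2001, which is between those dates.
Step 4: the window is 10–38 days after Sep 3, 2001 (end of the 33-day waiting period, which began when the protest bond is posted on Aug 1, 2001), so Sep 13, 2001 through Oct 11, 2001; Oct 7, 2001 falls inside that range.
Step 5: 45 days after Nov 5, 2001 (end of the 29-day hold period, which began when the statement of grounds is filed on Oct 7, 2001) is Dec 20, 2001; not done until Dec 23, 2001, 3 days after the deadline.
Later steps need not be reached.

Step 5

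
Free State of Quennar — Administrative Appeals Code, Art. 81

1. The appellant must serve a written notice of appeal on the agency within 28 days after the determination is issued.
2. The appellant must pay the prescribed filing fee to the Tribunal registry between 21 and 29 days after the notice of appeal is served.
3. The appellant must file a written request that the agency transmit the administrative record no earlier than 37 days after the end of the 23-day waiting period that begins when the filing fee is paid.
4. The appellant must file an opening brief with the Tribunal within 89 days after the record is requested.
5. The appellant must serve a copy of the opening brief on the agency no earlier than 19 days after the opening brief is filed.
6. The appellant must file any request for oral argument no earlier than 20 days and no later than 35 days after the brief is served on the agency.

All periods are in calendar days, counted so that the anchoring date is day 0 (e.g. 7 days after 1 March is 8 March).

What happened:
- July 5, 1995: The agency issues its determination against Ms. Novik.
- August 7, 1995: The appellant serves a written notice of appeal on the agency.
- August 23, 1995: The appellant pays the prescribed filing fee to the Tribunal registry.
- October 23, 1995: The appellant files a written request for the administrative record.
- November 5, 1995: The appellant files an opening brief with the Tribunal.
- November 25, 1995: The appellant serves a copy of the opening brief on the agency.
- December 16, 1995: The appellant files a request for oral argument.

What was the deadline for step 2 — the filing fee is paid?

Step 2 runs from August 7, 1995, when the notice of appeal is served. The window is 21–29 days after August 7, 1995; it closes on September 5, 1995.

September 5, 1995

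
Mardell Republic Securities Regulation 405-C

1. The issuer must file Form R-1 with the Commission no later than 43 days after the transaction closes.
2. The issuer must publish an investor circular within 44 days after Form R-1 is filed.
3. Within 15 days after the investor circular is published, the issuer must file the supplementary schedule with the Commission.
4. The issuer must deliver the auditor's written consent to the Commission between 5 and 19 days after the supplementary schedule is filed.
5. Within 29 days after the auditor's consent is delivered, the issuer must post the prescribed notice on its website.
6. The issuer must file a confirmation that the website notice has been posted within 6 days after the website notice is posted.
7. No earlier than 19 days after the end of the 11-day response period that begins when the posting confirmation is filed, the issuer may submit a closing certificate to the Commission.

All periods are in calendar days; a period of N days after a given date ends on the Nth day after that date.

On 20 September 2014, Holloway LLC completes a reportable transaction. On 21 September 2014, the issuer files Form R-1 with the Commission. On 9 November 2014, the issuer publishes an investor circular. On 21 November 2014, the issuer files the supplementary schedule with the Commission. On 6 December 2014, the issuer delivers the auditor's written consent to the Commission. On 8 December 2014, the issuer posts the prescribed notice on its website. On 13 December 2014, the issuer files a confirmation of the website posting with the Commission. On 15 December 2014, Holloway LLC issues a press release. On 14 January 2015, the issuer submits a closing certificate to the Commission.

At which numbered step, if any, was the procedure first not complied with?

Step 2

Step 1 — counting 43 days from 20 September 2014 (when the transaction closes) gives a deadline of 2 November 2014; 21 September 2014 is within that limit.
Step 2 — counting 44 days from 21 September 2014 (when Form R-1 is filed) gives a deadline of 4 November 2014; 9 November 2014 misses that deadline by 5 days.
The analysis stops there.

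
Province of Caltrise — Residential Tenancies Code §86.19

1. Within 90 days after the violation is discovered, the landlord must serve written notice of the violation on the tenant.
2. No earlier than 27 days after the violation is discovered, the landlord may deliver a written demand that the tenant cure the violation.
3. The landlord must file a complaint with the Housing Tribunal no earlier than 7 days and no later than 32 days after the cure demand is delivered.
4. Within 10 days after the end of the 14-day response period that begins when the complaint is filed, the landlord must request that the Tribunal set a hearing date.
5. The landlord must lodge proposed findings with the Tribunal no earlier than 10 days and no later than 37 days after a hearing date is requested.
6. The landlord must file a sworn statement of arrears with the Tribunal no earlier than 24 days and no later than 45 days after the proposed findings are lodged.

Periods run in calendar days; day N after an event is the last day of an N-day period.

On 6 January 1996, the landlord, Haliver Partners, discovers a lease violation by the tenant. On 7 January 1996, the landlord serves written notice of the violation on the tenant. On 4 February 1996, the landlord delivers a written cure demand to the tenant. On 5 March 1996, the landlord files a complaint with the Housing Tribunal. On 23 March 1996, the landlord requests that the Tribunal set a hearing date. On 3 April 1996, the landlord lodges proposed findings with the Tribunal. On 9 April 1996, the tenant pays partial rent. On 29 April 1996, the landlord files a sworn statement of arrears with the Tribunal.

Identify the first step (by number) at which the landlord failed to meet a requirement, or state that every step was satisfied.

Step 1: 90 days after 6 January 1996 (when the violation is discovered) is 5 April 1996; 7 January 1996 is within that limit.
Step 2: the earliest permitted date is 27 days after 6 January 1996 (when the violation is discovered), i.e. 2 February 1996; 4 February 1996 is on or after that date.
Step 3: the window is 7–32 days after 4 February 1996 (when the cure demand is delivered), so 11 February 1996 through 7 March 1996; 5 March 1996 falls inside that range.
Step 4: 10 days after 19 March 1996 (end of the 14-day response period, which began when the complaint is filed on 5 March 1996) is 29 March 1996; completed 23 March 1996, before the deadline.
Step 5: the window is 10–37 days after 23 March 1996 (when a hearing date is requested), so 2 April 1996 through 29 April 1996; done 3 April 1996 — within the window.
Step 6: the window is 24–45 days after 3 April 1996 (when the proposed findings are lodged), so 27 April 1996 through 18 May 1996; 29 April 1996 falls inside that range.

None — every step was satisfied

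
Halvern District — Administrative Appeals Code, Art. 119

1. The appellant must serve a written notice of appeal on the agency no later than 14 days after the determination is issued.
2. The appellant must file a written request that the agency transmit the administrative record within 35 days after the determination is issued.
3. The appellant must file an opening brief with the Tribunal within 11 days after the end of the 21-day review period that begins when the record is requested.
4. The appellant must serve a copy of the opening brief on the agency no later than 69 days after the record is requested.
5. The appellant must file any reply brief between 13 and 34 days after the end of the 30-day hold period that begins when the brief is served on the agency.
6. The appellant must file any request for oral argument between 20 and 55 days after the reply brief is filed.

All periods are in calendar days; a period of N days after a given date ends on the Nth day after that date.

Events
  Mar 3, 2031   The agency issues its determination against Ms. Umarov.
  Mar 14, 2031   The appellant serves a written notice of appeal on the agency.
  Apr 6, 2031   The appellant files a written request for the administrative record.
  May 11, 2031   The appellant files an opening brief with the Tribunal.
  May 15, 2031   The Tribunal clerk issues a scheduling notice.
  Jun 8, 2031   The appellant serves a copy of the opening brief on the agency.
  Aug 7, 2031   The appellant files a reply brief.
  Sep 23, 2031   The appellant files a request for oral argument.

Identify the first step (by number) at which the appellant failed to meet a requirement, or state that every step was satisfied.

Step 3

(1) due by Mar 3, 2031 + 14 days = Mar 17, 2031; done Mar 14, 2031 — timely.
(2) due by Mar 3, 2031 + 35 days = Apr 7, 2031; Apr 6, 2031 is within that limit.
(3) due by Apr 27, 2031 + 11 days = May 8, 2031; done May 11, 2031 — 3 days late.
That is the first point of non-compliance.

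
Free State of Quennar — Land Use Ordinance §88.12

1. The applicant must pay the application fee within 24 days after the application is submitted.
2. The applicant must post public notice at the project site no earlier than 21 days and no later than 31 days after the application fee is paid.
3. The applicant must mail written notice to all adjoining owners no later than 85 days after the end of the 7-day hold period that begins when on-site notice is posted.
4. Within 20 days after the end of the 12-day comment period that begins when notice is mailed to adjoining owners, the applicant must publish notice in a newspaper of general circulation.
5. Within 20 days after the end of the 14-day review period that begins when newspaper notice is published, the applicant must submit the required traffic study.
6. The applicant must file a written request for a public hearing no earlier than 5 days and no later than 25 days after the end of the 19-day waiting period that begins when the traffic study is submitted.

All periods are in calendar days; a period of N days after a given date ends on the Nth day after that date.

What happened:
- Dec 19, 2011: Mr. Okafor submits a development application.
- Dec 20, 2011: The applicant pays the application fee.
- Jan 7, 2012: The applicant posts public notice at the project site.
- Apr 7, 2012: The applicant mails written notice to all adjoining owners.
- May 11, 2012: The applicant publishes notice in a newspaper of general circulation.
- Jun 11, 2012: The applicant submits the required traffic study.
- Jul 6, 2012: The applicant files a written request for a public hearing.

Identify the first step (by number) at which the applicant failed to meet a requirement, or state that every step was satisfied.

(1) due by Dec 19, 2011 + 24 days = Jan 12, 2012; Dec 20, 2011 is within that limit.
(2) the permitted window runs from Dec 20, 2011 + 21 = Jan 10, 2012 to Dec 20, 2011 + 31 = Jan 20, 2012; Jan 7, 2012 is 3 days too early.

Step 2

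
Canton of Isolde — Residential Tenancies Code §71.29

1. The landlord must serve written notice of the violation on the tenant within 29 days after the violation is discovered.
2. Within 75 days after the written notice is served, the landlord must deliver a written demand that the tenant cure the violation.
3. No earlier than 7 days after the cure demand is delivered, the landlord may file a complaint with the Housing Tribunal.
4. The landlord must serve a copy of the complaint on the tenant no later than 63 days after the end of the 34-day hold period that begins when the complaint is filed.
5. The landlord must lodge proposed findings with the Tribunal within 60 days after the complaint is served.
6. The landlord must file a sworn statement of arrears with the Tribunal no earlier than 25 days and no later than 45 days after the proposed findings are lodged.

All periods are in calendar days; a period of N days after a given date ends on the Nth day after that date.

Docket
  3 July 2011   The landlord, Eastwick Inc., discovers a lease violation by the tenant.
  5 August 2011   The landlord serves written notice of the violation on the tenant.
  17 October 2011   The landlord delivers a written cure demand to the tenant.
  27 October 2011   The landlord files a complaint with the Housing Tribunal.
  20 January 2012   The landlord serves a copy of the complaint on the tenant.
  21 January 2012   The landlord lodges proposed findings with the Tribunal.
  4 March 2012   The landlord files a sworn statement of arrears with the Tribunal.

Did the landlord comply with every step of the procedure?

Step 1 — counting 29 days from 3 July 2011 (when the violation is discovered) gives a deadline of 1 August 2011; 5 August 2011 misses that deadline by 4 days.

No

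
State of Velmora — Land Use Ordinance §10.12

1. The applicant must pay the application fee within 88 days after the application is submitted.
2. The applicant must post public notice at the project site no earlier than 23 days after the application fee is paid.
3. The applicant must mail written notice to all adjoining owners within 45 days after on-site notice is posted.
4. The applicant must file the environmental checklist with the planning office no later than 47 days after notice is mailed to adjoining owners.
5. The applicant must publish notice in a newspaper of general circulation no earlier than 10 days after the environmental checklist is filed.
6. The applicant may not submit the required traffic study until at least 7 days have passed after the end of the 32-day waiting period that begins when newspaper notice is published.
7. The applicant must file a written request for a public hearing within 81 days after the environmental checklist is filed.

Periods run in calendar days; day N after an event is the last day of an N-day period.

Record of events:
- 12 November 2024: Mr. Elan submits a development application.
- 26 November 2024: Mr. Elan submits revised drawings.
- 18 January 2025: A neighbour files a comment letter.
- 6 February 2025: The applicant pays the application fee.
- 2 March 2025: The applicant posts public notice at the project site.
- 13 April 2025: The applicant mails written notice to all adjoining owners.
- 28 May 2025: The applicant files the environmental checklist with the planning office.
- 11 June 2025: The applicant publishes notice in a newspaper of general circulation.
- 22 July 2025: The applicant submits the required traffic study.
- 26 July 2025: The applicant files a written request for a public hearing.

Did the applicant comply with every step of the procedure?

Step 1 — counting 88 days from 12 November 2024 (when the application is submitted) gives a deadline of 8 February 2025; 6 February 2025 is within that limit.
Step 2 — must wait 23 days from 6 February 2025 (when the application fee is paid), so not before 1 March 2025; done 2 March 2025 — permitted.
Step 3 — counting 45 days from 2 March 2025 (when on-site notice is posted) gives a deadline of 16 April 2025; completed 13 April 2025, before the deadline.
Step 4 — counting 47 days from 13 April 2025 (when notice is mailed to adjoining owners) gives a deadline of 30 May 2025; completed 28 May 2025, before the deadline.
Step 5 — must wait 10 days from 28 May 2025 (when the environmental checklist is filed), so not before 7 June 2025; 11 June 2025 is on or after that date.
Step 6 — must wait 7 days from 13 July 2025 (end of the 32-day waiting period, which began when newspaper notice is published on 11 June 2025), so not before 20 July 2025; 22 July 2025 is on or after that date.
Step 7 — counting 81 days from 28 May 2025 (when the environmental checklist is filed) gives a deadline of 17 August 2025; completed 26 July 2025, before the deadline.

Yes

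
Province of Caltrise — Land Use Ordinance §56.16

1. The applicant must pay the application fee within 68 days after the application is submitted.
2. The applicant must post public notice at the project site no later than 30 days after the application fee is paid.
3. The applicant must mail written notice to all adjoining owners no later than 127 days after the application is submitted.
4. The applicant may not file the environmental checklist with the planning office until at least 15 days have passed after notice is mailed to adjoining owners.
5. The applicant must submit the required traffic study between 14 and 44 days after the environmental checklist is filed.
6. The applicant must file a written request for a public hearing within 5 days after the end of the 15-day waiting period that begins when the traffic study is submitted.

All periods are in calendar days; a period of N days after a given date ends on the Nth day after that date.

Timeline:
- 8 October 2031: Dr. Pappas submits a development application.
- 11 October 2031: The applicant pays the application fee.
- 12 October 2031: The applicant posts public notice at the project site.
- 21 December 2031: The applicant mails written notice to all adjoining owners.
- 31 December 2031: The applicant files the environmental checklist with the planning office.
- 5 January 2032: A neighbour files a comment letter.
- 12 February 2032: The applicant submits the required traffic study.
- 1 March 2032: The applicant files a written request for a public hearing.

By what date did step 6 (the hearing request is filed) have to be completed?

3 March 2032

The traffic study is submitted on 12 February 2032; the 15-day waiting period therefore ends 27 February 2032, and step 6 runs from that date. 5 days after 27 February 2032 is 3 March 2032.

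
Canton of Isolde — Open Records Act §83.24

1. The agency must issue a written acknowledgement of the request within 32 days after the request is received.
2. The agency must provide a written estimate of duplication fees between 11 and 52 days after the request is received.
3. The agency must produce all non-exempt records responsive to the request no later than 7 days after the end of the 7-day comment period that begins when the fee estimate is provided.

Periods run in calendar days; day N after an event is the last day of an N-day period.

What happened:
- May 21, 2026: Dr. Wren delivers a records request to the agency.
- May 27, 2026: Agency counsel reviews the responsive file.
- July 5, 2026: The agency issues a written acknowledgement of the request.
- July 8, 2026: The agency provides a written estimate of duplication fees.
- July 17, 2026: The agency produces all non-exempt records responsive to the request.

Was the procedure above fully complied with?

Step 1 — counting 32 days from May 21, 2026 (when the request is received) gives a deadline of June 22, 2026; not done until July 5, 2026, 13 days after the deadline.
Later steps need not be reached.

No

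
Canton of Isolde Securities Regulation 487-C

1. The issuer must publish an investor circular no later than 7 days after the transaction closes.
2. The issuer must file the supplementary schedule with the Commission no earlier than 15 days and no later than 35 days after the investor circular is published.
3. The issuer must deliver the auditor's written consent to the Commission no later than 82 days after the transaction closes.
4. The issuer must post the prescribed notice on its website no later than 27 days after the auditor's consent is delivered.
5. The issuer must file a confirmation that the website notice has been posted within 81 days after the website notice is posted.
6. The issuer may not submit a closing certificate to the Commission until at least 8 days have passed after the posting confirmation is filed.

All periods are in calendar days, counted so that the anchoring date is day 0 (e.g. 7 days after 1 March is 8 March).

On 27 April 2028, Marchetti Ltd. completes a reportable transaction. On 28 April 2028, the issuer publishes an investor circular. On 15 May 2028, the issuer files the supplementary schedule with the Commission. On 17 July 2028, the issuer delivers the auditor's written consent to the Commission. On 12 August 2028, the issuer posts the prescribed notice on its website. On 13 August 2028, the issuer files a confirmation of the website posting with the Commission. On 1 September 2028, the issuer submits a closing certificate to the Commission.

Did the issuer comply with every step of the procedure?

Step 1 — counting 7 days from 27 April 2028 (when the transaction closes) gives a deadline of 4 May 2028; completed 28 April 2028, before the deadline.
Step 2 — 15 and 35 days from 28 April 2028 (when the investor circular is published) are 13 May 2028 and 2 June 2028 respectively; done 15 May 2028 — within the window.
Step 3 — counting 82 days from 27 April 2028 (when the transaction closes) gives a deadline of 18 July 2028; done 17 July 2028 — timely.
Step 4 — counting 27 days from 17 July 2028 (when the auditor's consent is delivered) gives a deadline of 13 August 2028; done 12 August 2028 — timely.
Step 5 — counting 81 days from 12 August 2028 (when the website notice is posted) gives a deadline of 1 November 2028; completed 13 August 2028, before the deadline.
Step 6 — must wait 8 days from 13 August 2028 (when the posting confirmation is filed), so not before 21 August 2028; done 1 September 2028, after the minimum wait.

Yes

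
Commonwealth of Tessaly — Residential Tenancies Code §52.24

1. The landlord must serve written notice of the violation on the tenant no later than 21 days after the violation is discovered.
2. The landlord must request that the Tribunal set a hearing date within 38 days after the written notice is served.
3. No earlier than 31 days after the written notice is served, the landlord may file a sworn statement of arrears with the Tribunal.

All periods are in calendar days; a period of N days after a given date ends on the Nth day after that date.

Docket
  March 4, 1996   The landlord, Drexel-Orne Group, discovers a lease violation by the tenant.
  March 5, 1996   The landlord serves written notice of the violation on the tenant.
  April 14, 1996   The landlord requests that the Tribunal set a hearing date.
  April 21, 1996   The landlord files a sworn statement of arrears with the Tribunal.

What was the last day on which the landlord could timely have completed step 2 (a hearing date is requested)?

Step 2 runs from March 5, 1996, when the written notice is served. 38 days after March 5, 1996 is April 12, 1996.

April 12, 1996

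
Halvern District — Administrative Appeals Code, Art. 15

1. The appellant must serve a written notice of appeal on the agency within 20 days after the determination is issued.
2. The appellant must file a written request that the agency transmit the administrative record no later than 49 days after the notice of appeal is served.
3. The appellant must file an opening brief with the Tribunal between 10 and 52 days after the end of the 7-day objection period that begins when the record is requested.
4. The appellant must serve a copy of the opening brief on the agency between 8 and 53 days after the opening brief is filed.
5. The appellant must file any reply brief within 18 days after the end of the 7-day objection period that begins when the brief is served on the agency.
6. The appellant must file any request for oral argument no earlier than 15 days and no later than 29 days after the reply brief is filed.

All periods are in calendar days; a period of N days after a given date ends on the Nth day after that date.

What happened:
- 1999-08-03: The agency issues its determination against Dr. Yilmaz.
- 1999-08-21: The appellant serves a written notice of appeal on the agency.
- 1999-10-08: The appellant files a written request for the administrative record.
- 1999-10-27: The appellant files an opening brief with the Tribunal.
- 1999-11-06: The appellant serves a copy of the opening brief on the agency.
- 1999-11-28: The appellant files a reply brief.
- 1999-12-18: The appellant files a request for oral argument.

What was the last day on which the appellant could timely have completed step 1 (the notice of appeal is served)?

1999-08-23

Step 1 runs from 1999-08-03, when the determination is issued. 20 days after 1999-08-03 is 1999-08-23.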